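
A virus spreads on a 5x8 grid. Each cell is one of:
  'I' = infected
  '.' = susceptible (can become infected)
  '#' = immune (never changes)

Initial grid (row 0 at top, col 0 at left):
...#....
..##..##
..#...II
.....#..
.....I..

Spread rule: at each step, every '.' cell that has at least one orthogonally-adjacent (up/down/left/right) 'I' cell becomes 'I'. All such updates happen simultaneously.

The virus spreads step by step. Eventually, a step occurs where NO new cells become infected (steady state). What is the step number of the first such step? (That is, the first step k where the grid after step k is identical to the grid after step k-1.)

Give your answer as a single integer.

Step 0 (initial): 3 infected
Step 1: +5 new -> 8 infected
Step 2: +5 new -> 13 infected
Step 3: +5 new -> 18 infected
Step 4: +4 new -> 22 infected
Step 5: +3 new -> 25 infected
Step 6: +2 new -> 27 infected
Step 7: +2 new -> 29 infected
Step 8: +2 new -> 31 infected
Step 9: +2 new -> 33 infected
Step 10: +0 new -> 33 infected

Answer: 10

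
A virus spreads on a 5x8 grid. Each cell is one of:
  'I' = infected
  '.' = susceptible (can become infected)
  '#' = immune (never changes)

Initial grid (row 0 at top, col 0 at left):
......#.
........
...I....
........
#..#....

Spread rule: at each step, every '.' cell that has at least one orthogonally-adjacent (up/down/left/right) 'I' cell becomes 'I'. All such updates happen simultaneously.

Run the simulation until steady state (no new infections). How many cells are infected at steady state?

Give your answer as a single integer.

Step 0 (initial): 1 infected
Step 1: +4 new -> 5 infected
Step 2: +7 new -> 12 infected
Step 3: +10 new -> 22 infected
Step 4: +9 new -> 31 infected
Step 5: +4 new -> 35 infected
Step 6: +2 new -> 37 infected
Step 7: +0 new -> 37 infected

Answer: 37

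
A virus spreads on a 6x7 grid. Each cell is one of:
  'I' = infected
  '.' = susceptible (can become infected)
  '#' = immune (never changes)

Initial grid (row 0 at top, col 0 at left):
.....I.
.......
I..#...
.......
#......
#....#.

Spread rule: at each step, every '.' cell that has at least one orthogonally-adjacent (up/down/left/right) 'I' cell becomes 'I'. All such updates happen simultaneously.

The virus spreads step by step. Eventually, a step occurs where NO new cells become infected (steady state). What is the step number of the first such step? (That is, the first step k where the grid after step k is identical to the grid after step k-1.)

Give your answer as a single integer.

Answer: 7

Derivation:
Step 0 (initial): 2 infected
Step 1: +6 new -> 8 infected
Step 2: +8 new -> 16 infected
Step 3: +9 new -> 25 infected
Step 4: +6 new -> 31 infected
Step 5: +4 new -> 35 infected
Step 6: +3 new -> 38 infected
Step 7: +0 new -> 38 infected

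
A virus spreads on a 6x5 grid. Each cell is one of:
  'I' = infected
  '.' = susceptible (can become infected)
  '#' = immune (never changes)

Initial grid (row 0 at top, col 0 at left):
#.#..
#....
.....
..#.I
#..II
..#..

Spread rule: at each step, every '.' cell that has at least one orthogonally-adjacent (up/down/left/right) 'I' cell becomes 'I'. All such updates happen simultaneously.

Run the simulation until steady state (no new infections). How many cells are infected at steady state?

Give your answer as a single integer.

Answer: 24

Derivation:
Step 0 (initial): 3 infected
Step 1: +5 new -> 8 infected
Step 2: +3 new -> 11 infected
Step 3: +5 new -> 16 infected
Step 4: +5 new -> 21 infected
Step 5: +2 new -> 23 infected
Step 6: +1 new -> 24 infected
Step 7: +0 new -> 24 infected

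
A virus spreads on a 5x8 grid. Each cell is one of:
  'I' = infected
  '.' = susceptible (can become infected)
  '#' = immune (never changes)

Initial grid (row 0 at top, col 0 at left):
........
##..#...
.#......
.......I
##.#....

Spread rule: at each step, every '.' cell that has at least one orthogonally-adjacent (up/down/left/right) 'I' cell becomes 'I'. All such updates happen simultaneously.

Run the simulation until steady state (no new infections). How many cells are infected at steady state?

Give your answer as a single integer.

Answer: 33

Derivation:
Step 0 (initial): 1 infected
Step 1: +3 new -> 4 infected
Step 2: +4 new -> 8 infected
Step 3: +5 new -> 13 infected
Step 4: +5 new -> 18 infected
Step 5: +3 new -> 21 infected
Step 6: +5 new -> 26 infected
Step 7: +3 new -> 29 infected
Step 8: +2 new -> 31 infected
Step 9: +1 new -> 32 infected
Step 10: +1 new -> 33 infected
Step 11: +0 new -> 33 infected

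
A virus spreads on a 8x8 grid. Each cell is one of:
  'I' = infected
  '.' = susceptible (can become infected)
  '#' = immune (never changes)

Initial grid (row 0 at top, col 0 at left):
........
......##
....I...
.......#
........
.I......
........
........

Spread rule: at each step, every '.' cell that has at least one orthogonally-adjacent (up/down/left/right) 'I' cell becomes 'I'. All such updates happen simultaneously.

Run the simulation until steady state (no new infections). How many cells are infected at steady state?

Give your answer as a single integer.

Step 0 (initial): 2 infected
Step 1: +8 new -> 10 infected
Step 2: +15 new -> 25 infected
Step 3: +14 new -> 39 infected
Step 4: +8 new -> 47 infected
Step 5: +7 new -> 54 infected
Step 6: +4 new -> 58 infected
Step 7: +2 new -> 60 infected
Step 8: +1 new -> 61 infected
Step 9: +0 new -> 61 infected

Answer: 61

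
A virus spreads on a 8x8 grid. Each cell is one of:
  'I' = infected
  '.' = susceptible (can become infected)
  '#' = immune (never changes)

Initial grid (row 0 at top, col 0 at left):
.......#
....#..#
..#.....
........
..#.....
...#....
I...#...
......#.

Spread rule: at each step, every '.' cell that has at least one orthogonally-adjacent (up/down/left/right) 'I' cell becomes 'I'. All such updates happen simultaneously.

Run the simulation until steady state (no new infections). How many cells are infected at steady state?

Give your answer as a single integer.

Step 0 (initial): 1 infected
Step 1: +3 new -> 4 infected
Step 2: +4 new -> 8 infected
Step 3: +5 new -> 13 infected
Step 4: +3 new -> 16 infected
Step 5: +4 new -> 20 infected
Step 6: +4 new -> 24 infected
Step 7: +6 new -> 30 infected
Step 8: +7 new -> 37 infected
Step 9: +7 new -> 44 infected
Step 10: +7 new -> 51 infected
Step 11: +4 new -> 55 infected
Step 12: +1 new -> 56 infected
Step 13: +0 new -> 56 infected

Answer: 56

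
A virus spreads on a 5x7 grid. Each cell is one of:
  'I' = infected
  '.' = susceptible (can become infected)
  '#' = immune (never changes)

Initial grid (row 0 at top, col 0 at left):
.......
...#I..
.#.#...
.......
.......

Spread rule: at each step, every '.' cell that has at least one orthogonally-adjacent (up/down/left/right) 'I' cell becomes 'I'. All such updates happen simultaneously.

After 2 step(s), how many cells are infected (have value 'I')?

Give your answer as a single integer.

Step 0 (initial): 1 infected
Step 1: +3 new -> 4 infected
Step 2: +5 new -> 9 infected

Answer: 9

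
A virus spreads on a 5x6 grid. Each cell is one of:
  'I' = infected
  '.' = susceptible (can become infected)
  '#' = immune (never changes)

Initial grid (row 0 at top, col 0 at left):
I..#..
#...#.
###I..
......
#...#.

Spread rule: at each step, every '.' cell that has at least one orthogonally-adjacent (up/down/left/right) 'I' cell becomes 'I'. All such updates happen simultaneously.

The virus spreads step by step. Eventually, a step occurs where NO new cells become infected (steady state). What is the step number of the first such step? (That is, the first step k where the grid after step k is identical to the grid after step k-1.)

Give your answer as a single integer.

Step 0 (initial): 2 infected
Step 1: +4 new -> 6 infected
Step 2: +7 new -> 13 infected
Step 3: +4 new -> 17 infected
Step 4: +4 new -> 21 infected
Step 5: +1 new -> 22 infected
Step 6: +0 new -> 22 infected

Answer: 6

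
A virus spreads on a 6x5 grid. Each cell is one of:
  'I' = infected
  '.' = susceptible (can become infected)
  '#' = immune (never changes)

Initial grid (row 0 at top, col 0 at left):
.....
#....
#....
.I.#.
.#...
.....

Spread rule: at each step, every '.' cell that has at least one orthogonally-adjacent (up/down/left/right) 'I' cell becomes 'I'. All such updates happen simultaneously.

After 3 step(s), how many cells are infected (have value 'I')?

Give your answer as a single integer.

Answer: 14

Derivation:
Step 0 (initial): 1 infected
Step 1: +3 new -> 4 infected
Step 2: +4 new -> 8 infected
Step 3: +6 new -> 14 infected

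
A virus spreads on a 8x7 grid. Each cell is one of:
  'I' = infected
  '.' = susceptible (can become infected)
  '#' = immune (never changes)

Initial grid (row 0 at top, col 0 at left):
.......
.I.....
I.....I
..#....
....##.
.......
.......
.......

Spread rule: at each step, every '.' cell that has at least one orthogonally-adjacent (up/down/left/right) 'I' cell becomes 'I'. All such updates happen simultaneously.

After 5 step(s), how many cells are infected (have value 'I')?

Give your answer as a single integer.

Step 0 (initial): 3 infected
Step 1: +8 new -> 11 infected
Step 2: +11 new -> 22 infected
Step 3: +8 new -> 30 infected
Step 4: +7 new -> 37 infected
Step 5: +7 new -> 44 infected

Answer: 44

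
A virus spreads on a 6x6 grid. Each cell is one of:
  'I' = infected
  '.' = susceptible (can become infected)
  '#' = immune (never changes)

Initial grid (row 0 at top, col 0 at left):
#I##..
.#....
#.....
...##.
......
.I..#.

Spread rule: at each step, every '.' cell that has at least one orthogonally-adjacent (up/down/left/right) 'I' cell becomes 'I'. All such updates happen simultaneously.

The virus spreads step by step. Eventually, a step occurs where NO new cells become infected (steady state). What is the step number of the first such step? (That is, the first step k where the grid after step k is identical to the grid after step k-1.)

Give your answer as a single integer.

Answer: 10

Derivation:
Step 0 (initial): 2 infected
Step 1: +3 new -> 5 infected
Step 2: +4 new -> 9 infected
Step 3: +4 new -> 13 infected
Step 4: +2 new -> 15 infected
Step 5: +3 new -> 18 infected
Step 6: +4 new -> 22 infected
Step 7: +2 new -> 24 infected
Step 8: +2 new -> 26 infected
Step 9: +1 new -> 27 infected
Step 10: +0 new -> 27 infected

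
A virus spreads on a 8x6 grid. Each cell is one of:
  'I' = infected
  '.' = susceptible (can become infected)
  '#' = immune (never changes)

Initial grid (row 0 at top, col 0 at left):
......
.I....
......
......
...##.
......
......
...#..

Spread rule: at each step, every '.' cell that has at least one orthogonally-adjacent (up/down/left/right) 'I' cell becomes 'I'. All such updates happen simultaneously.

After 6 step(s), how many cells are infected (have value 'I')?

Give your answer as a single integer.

Answer: 35

Derivation:
Step 0 (initial): 1 infected
Step 1: +4 new -> 5 infected
Step 2: +6 new -> 11 infected
Step 3: +6 new -> 17 infected
Step 4: +7 new -> 24 infected
Step 5: +6 new -> 30 infected
Step 6: +5 new -> 35 infected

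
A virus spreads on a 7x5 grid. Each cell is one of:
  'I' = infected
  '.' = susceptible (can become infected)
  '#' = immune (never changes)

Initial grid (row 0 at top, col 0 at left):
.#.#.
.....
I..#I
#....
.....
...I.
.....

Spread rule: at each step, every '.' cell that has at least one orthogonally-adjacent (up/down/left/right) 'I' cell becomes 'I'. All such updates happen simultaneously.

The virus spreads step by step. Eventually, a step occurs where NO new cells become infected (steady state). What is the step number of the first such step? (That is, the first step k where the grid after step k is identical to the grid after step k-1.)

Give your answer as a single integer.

Step 0 (initial): 3 infected
Step 1: +8 new -> 11 infected
Step 2: +12 new -> 23 infected
Step 3: +5 new -> 28 infected
Step 4: +3 new -> 31 infected
Step 5: +0 new -> 31 infected

Answer: 5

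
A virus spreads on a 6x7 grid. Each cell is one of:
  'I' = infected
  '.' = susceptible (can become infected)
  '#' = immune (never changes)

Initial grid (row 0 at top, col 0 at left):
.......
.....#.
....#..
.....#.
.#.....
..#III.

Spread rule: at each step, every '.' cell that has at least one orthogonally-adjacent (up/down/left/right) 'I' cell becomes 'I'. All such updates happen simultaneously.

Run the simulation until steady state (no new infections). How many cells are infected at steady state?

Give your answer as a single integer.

Answer: 37

Derivation:
Step 0 (initial): 3 infected
Step 1: +4 new -> 7 infected
Step 2: +4 new -> 11 infected
Step 3: +3 new -> 14 infected
Step 4: +4 new -> 18 infected
Step 5: +7 new -> 25 infected
Step 6: +6 new -> 31 infected
Step 7: +4 new -> 35 infected
Step 8: +2 new -> 37 infected
Step 9: +0 new -> 37 infected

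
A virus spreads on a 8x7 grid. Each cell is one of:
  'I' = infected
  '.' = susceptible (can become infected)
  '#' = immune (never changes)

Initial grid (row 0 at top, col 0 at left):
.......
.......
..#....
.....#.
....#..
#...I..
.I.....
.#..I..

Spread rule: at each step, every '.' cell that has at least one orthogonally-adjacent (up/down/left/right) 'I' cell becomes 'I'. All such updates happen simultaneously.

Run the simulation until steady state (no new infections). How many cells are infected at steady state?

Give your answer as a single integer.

Step 0 (initial): 3 infected
Step 1: +8 new -> 11 infected
Step 2: +10 new -> 21 infected
Step 3: +6 new -> 27 infected
Step 4: +6 new -> 33 infected
Step 5: +5 new -> 38 infected
Step 6: +7 new -> 45 infected
Step 7: +5 new -> 50 infected
Step 8: +1 new -> 51 infected
Step 9: +0 new -> 51 infected

Answer: 51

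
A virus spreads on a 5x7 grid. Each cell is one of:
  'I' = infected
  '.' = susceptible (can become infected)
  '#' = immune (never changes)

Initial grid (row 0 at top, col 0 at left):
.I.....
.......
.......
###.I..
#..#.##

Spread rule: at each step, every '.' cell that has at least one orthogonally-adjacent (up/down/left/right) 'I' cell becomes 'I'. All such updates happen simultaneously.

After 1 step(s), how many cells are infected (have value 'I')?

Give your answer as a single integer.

Step 0 (initial): 2 infected
Step 1: +7 new -> 9 infected

Answer: 9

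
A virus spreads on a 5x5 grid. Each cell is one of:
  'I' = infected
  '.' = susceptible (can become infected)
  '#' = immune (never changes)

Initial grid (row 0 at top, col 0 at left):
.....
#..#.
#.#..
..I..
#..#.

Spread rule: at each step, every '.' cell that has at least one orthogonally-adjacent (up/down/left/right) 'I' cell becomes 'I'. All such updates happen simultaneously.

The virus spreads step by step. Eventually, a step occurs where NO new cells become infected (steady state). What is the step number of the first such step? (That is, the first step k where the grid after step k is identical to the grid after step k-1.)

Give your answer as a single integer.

Answer: 7

Derivation:
Step 0 (initial): 1 infected
Step 1: +3 new -> 4 infected
Step 2: +5 new -> 9 infected
Step 3: +3 new -> 12 infected
Step 4: +3 new -> 15 infected
Step 5: +3 new -> 18 infected
Step 6: +1 new -> 19 infected
Step 7: +0 new -> 19 infected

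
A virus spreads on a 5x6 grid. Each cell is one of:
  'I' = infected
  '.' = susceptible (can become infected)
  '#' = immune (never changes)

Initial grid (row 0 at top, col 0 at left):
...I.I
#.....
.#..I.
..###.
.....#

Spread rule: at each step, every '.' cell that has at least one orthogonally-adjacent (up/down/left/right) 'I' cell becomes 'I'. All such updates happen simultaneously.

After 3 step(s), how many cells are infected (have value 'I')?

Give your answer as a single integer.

Answer: 16

Derivation:
Step 0 (initial): 3 infected
Step 1: +7 new -> 10 infected
Step 2: +4 new -> 14 infected
Step 3: +2 new -> 16 infected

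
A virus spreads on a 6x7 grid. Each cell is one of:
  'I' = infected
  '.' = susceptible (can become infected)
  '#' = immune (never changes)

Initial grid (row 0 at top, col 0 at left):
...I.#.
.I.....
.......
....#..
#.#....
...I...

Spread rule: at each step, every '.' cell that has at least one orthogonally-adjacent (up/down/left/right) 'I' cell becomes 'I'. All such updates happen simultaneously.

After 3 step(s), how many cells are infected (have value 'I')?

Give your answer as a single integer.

Step 0 (initial): 3 infected
Step 1: +10 new -> 13 infected
Step 2: +10 new -> 23 infected
Step 3: +8 new -> 31 infected

Answer: 31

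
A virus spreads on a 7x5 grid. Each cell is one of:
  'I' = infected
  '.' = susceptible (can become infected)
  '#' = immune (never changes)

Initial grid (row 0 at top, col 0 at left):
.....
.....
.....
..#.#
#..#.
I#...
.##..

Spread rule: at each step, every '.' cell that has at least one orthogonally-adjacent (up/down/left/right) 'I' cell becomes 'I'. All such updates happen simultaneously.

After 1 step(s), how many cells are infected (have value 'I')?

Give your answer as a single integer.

Step 0 (initial): 1 infected
Step 1: +1 new -> 2 infected

Answer: 2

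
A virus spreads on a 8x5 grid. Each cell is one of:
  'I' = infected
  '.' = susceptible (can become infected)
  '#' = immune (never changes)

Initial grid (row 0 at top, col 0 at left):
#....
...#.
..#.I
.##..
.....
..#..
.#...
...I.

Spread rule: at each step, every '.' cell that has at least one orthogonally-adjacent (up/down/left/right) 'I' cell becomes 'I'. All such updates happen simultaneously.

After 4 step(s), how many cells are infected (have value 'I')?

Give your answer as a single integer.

Answer: 22

Derivation:
Step 0 (initial): 2 infected
Step 1: +6 new -> 8 infected
Step 2: +7 new -> 15 infected
Step 3: +4 new -> 19 infected
Step 4: +3 new -> 22 infected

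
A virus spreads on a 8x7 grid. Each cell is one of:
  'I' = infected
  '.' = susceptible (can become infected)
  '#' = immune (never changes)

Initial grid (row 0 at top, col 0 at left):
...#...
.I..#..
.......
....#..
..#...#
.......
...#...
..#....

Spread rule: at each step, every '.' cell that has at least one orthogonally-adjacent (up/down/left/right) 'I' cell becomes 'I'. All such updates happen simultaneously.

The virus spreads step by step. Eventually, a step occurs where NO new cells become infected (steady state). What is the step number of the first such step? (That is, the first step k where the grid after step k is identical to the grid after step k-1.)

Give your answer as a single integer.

Step 0 (initial): 1 infected
Step 1: +4 new -> 5 infected
Step 2: +6 new -> 11 infected
Step 3: +4 new -> 15 infected
Step 4: +4 new -> 19 infected
Step 5: +5 new -> 24 infected
Step 6: +8 new -> 32 infected
Step 7: +6 new -> 38 infected
Step 8: +4 new -> 42 infected
Step 9: +3 new -> 45 infected
Step 10: +3 new -> 48 infected
Step 11: +1 new -> 49 infected
Step 12: +0 new -> 49 infected

Answer: 12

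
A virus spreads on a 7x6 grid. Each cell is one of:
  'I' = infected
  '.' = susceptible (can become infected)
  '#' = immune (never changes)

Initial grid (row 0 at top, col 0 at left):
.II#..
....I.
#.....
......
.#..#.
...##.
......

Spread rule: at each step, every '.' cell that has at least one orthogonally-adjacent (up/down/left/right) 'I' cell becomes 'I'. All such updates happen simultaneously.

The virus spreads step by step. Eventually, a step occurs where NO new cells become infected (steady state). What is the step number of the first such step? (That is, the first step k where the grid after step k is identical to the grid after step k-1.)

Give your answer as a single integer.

Answer: 8

Derivation:
Step 0 (initial): 3 infected
Step 1: +7 new -> 10 infected
Step 2: +7 new -> 17 infected
Step 3: +4 new -> 21 infected
Step 4: +4 new -> 25 infected
Step 5: +3 new -> 28 infected
Step 6: +4 new -> 32 infected
Step 7: +4 new -> 36 infected
Step 8: +0 new -> 36 infected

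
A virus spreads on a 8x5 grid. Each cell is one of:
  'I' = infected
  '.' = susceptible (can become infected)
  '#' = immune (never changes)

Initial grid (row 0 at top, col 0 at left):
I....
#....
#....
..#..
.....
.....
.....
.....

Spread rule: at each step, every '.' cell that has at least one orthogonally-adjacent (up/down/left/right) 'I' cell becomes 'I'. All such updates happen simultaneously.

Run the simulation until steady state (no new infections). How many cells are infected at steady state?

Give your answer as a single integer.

Answer: 37

Derivation:
Step 0 (initial): 1 infected
Step 1: +1 new -> 2 infected
Step 2: +2 new -> 4 infected
Step 3: +3 new -> 7 infected
Step 4: +4 new -> 11 infected
Step 5: +4 new -> 15 infected
Step 6: +5 new -> 20 infected
Step 7: +5 new -> 25 infected
Step 8: +5 new -> 30 infected
Step 9: +4 new -> 34 infected
Step 10: +2 new -> 36 infected
Step 11: +1 new -> 37 infected
Step 12: +0 new -> 37 infected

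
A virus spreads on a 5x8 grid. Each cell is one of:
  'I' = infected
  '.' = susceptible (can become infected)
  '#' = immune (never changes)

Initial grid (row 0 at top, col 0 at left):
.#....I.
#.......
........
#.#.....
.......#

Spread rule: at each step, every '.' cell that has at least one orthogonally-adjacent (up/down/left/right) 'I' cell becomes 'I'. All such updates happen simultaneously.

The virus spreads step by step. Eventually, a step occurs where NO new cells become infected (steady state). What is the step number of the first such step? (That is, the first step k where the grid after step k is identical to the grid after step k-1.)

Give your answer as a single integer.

Answer: 11

Derivation:
Step 0 (initial): 1 infected
Step 1: +3 new -> 4 infected
Step 2: +4 new -> 8 infected
Step 3: +5 new -> 13 infected
Step 4: +6 new -> 19 infected
Step 5: +4 new -> 23 infected
Step 6: +4 new -> 27 infected
Step 7: +2 new -> 29 infected
Step 8: +3 new -> 32 infected
Step 9: +1 new -> 33 infected
Step 10: +1 new -> 34 infected
Step 11: +0 new -> 34 infected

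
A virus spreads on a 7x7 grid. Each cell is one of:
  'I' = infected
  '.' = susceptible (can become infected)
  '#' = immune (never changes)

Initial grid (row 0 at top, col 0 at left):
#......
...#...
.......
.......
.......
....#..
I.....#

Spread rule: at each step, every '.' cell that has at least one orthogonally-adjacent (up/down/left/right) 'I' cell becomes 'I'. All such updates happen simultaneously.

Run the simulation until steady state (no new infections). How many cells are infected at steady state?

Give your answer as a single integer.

Step 0 (initial): 1 infected
Step 1: +2 new -> 3 infected
Step 2: +3 new -> 6 infected
Step 3: +4 new -> 10 infected
Step 4: +5 new -> 15 infected
Step 5: +5 new -> 20 infected
Step 6: +5 new -> 25 infected
Step 7: +6 new -> 31 infected
Step 8: +4 new -> 35 infected
Step 9: +4 new -> 39 infected
Step 10: +3 new -> 42 infected
Step 11: +2 new -> 44 infected
Step 12: +1 new -> 45 infected
Step 13: +0 new -> 45 infected

Answer: 45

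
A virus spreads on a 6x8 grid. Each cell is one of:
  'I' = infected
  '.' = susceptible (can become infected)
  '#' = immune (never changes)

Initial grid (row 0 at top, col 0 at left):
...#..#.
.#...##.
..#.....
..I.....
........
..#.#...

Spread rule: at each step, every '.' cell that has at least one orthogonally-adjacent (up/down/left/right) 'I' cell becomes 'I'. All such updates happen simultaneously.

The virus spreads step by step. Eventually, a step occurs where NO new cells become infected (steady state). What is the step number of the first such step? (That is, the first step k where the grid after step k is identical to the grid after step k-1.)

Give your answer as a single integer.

Answer: 9

Derivation:
Step 0 (initial): 1 infected
Step 1: +3 new -> 4 infected
Step 2: +6 new -> 10 infected
Step 3: +8 new -> 18 infected
Step 4: +7 new -> 25 infected
Step 5: +7 new -> 32 infected
Step 6: +5 new -> 37 infected
Step 7: +2 new -> 39 infected
Step 8: +1 new -> 40 infected
Step 9: +0 new -> 40 infected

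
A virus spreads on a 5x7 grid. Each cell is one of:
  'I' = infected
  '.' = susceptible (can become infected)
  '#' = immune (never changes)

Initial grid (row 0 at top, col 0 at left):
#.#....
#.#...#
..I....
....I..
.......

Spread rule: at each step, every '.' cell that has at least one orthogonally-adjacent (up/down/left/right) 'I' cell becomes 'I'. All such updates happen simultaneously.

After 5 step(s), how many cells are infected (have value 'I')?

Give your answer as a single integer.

Answer: 30

Derivation:
Step 0 (initial): 2 infected
Step 1: +7 new -> 9 infected
Step 2: +10 new -> 19 infected
Step 3: +8 new -> 27 infected
Step 4: +2 new -> 29 infected
Step 5: +1 new -> 30 infected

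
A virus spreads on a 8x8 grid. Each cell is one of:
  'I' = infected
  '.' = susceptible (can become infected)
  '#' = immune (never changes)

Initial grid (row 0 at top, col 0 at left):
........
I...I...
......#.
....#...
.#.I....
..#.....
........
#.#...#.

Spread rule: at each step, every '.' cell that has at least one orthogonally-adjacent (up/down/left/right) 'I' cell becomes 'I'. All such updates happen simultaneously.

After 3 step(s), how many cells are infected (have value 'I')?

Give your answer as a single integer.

Step 0 (initial): 3 infected
Step 1: +11 new -> 14 infected
Step 2: +13 new -> 27 infected
Step 3: +12 new -> 39 infected

Answer: 39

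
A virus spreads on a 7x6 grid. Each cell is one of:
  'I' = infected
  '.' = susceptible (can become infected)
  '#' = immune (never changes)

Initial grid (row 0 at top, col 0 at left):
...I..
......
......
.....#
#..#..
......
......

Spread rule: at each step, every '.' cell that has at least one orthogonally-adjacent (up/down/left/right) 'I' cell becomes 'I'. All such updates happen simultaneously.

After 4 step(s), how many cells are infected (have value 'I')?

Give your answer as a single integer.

Answer: 20

Derivation:
Step 0 (initial): 1 infected
Step 1: +3 new -> 4 infected
Step 2: +5 new -> 9 infected
Step 3: +6 new -> 15 infected
Step 4: +5 new -> 20 infected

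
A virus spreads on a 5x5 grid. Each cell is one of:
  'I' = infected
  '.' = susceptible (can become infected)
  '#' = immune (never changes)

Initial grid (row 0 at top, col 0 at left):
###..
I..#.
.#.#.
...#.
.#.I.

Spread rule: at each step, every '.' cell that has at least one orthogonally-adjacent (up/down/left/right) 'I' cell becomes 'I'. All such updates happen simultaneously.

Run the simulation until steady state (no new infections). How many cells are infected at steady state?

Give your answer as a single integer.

Answer: 17

Derivation:
Step 0 (initial): 2 infected
Step 1: +4 new -> 6 infected
Step 2: +4 new -> 10 infected
Step 3: +4 new -> 14 infected
Step 4: +1 new -> 15 infected
Step 5: +1 new -> 16 infected
Step 6: +1 new -> 17 infected
Step 7: +0 new -> 17 infected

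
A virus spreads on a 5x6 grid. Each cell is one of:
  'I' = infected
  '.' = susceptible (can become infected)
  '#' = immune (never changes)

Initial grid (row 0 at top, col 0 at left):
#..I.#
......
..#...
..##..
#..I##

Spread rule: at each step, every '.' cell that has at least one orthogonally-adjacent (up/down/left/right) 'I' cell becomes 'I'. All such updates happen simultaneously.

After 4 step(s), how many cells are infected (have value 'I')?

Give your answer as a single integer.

Step 0 (initial): 2 infected
Step 1: +4 new -> 6 infected
Step 2: +5 new -> 11 infected
Step 3: +4 new -> 15 infected
Step 4: +5 new -> 20 infected

Answer: 20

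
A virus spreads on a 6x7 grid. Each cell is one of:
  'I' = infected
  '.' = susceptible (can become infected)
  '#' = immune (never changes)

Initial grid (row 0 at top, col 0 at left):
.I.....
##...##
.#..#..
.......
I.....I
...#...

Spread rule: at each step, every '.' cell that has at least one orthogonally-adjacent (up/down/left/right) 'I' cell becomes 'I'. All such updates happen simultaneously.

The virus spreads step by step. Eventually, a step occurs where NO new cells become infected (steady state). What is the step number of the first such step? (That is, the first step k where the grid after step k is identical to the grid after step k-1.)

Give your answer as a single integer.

Step 0 (initial): 3 infected
Step 1: +8 new -> 11 infected
Step 2: +10 new -> 21 infected
Step 3: +9 new -> 30 infected
Step 4: +4 new -> 34 infected
Step 5: +1 new -> 35 infected
Step 6: +0 new -> 35 infected

Answer: 6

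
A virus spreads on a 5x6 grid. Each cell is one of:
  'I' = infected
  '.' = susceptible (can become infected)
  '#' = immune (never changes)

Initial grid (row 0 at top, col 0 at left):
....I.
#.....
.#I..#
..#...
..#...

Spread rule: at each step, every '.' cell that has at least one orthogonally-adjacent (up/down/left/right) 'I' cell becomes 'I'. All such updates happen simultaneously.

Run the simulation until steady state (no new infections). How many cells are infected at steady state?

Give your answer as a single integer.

Answer: 20

Derivation:
Step 0 (initial): 2 infected
Step 1: +5 new -> 7 infected
Step 2: +6 new -> 13 infected
Step 3: +3 new -> 16 infected
Step 4: +3 new -> 19 infected
Step 5: +1 new -> 20 infected
Step 6: +0 new -> 20 infected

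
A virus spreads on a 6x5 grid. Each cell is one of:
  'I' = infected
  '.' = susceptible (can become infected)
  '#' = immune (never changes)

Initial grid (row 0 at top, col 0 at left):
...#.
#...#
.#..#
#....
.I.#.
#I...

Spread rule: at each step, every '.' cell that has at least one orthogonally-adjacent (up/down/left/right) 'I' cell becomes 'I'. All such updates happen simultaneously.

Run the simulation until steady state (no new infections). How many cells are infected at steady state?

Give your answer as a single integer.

Answer: 20

Derivation:
Step 0 (initial): 2 infected
Step 1: +4 new -> 6 infected
Step 2: +2 new -> 8 infected
Step 3: +3 new -> 11 infected
Step 4: +4 new -> 15 infected
Step 5: +3 new -> 18 infected
Step 6: +1 new -> 19 infected
Step 7: +1 new -> 20 infected
Step 8: +0 new -> 20 infected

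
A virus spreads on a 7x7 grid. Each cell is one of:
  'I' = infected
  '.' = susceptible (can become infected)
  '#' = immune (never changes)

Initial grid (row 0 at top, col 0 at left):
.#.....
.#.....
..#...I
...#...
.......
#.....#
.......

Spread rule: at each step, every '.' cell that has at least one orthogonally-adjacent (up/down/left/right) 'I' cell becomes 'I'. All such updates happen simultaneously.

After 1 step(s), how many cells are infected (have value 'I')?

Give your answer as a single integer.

Answer: 4

Derivation:
Step 0 (initial): 1 infected
Step 1: +3 new -> 4 infected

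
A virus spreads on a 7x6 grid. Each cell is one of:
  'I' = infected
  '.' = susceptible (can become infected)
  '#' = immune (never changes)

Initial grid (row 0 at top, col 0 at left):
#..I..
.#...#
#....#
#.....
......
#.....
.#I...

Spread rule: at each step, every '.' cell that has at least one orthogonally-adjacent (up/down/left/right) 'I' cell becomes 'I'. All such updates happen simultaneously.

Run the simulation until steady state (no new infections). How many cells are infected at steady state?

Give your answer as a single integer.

Answer: 32

Derivation:
Step 0 (initial): 2 infected
Step 1: +5 new -> 7 infected
Step 2: +9 new -> 16 infected
Step 3: +8 new -> 24 infected
Step 4: +6 new -> 30 infected
Step 5: +2 new -> 32 infected
Step 6: +0 new -> 32 infected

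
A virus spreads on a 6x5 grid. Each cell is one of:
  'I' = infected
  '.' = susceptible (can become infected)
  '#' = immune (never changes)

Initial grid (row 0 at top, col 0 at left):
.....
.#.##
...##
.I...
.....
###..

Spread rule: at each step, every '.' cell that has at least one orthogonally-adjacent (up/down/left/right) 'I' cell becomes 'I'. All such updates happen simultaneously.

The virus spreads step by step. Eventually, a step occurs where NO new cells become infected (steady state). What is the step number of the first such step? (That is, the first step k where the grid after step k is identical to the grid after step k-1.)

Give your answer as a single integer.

Step 0 (initial): 1 infected
Step 1: +4 new -> 5 infected
Step 2: +5 new -> 10 infected
Step 3: +4 new -> 14 infected
Step 4: +4 new -> 18 infected
Step 5: +3 new -> 21 infected
Step 6: +1 new -> 22 infected
Step 7: +0 new -> 22 infected

Answer: 7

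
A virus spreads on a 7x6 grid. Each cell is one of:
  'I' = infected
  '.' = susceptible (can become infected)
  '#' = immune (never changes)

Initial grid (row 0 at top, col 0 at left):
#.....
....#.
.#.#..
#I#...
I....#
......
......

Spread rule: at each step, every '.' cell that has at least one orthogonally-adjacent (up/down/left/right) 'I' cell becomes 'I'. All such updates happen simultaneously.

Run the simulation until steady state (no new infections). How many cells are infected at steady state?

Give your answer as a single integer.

Answer: 35

Derivation:
Step 0 (initial): 2 infected
Step 1: +2 new -> 4 infected
Step 2: +3 new -> 7 infected
Step 3: +3 new -> 10 infected
Step 4: +4 new -> 14 infected
Step 5: +3 new -> 17 infected
Step 6: +4 new -> 21 infected
Step 7: +2 new -> 23 infected
Step 8: +1 new -> 24 infected
Step 9: +1 new -> 25 infected
Step 10: +1 new -> 26 infected
Step 11: +1 new -> 27 infected
Step 12: +2 new -> 29 infected
Step 13: +2 new -> 31 infected
Step 14: +2 new -> 33 infected
Step 15: +1 new -> 34 infected
Step 16: +1 new -> 35 infected
Step 17: +0 new -> 35 infected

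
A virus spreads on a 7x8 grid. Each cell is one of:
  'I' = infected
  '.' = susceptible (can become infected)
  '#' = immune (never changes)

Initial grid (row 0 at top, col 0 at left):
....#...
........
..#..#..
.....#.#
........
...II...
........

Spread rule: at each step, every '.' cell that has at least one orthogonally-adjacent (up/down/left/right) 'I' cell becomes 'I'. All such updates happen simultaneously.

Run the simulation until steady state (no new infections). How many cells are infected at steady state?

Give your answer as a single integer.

Step 0 (initial): 2 infected
Step 1: +6 new -> 8 infected
Step 2: +8 new -> 16 infected
Step 3: +9 new -> 25 infected
Step 4: +8 new -> 33 infected
Step 5: +6 new -> 39 infected
Step 6: +6 new -> 45 infected
Step 7: +4 new -> 49 infected
Step 8: +2 new -> 51 infected
Step 9: +0 new -> 51 infected

Answer: 51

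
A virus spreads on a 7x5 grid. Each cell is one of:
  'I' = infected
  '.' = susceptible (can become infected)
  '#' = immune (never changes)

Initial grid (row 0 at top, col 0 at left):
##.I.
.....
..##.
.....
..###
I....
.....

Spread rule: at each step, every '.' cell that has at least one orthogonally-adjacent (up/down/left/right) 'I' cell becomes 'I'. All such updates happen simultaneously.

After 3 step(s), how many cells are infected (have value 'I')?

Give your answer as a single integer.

Step 0 (initial): 2 infected
Step 1: +6 new -> 8 infected
Step 2: +6 new -> 14 infected
Step 3: +6 new -> 20 infected

Answer: 20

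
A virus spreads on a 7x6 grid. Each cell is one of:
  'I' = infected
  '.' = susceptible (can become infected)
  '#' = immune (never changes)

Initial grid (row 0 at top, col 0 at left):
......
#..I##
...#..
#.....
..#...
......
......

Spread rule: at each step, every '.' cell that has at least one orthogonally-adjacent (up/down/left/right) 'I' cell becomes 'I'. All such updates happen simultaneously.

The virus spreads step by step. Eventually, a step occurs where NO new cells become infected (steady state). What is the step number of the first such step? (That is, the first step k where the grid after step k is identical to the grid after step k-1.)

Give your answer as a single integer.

Answer: 10

Derivation:
Step 0 (initial): 1 infected
Step 1: +2 new -> 3 infected
Step 2: +4 new -> 7 infected
Step 3: +4 new -> 11 infected
Step 4: +4 new -> 15 infected
Step 5: +3 new -> 18 infected
Step 6: +6 new -> 24 infected
Step 7: +7 new -> 31 infected
Step 8: +4 new -> 35 infected
Step 9: +1 new -> 36 infected
Step 10: +0 new -> 36 infected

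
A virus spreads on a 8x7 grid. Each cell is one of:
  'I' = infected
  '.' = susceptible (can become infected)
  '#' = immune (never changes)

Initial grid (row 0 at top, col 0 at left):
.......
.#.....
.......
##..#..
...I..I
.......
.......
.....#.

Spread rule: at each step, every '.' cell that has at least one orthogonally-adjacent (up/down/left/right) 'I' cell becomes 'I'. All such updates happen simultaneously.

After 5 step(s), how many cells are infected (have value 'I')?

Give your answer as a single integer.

Step 0 (initial): 2 infected
Step 1: +7 new -> 9 infected
Step 2: +10 new -> 19 infected
Step 3: +12 new -> 31 infected
Step 4: +10 new -> 41 infected
Step 5: +6 new -> 47 infected

Answer: 47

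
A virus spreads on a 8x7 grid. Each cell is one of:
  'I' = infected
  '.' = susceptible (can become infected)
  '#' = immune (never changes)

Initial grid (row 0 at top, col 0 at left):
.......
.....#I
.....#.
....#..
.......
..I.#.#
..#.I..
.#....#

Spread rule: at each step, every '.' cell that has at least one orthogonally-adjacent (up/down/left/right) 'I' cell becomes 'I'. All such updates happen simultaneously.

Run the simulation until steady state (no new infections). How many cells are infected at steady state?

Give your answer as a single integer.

Answer: 48

Derivation:
Step 0 (initial): 3 infected
Step 1: +8 new -> 11 infected
Step 2: +11 new -> 22 infected
Step 3: +11 new -> 33 infected
Step 4: +7 new -> 40 infected
Step 5: +5 new -> 45 infected
Step 6: +2 new -> 47 infected
Step 7: +1 new -> 48 infected
Step 8: +0 new -> 48 infected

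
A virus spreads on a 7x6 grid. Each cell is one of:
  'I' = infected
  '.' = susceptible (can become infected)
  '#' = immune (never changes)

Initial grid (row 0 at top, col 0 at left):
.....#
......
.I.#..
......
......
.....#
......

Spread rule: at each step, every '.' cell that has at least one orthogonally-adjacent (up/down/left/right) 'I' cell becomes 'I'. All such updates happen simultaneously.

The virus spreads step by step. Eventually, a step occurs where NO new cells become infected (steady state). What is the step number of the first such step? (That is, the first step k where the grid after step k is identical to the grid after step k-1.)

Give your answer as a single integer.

Answer: 9

Derivation:
Step 0 (initial): 1 infected
Step 1: +4 new -> 5 infected
Step 2: +6 new -> 11 infected
Step 3: +7 new -> 18 infected
Step 4: +7 new -> 25 infected
Step 5: +8 new -> 33 infected
Step 6: +4 new -> 37 infected
Step 7: +1 new -> 38 infected
Step 8: +1 new -> 39 infected
Step 9: +0 new -> 39 infected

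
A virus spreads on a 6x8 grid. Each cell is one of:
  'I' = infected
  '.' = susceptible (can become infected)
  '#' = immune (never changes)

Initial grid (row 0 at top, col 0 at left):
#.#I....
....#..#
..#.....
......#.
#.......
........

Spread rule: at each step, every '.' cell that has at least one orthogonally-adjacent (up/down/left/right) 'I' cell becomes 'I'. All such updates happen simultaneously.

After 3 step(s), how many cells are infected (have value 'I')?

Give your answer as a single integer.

Answer: 11

Derivation:
Step 0 (initial): 1 infected
Step 1: +2 new -> 3 infected
Step 2: +3 new -> 6 infected
Step 3: +5 new -> 11 infected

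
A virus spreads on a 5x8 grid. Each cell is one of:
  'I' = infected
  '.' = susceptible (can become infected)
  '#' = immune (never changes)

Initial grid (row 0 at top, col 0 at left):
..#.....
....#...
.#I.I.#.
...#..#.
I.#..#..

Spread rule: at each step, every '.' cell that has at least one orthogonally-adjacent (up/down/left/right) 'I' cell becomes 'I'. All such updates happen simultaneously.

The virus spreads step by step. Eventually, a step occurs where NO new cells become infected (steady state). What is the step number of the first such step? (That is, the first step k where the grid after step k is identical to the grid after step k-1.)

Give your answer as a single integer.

Step 0 (initial): 3 infected
Step 1: +7 new -> 10 infected
Step 2: +7 new -> 17 infected
Step 3: +6 new -> 23 infected
Step 4: +4 new -> 27 infected
Step 5: +2 new -> 29 infected
Step 6: +1 new -> 30 infected
Step 7: +1 new -> 31 infected
Step 8: +1 new -> 32 infected
Step 9: +0 new -> 32 infected

Answer: 9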